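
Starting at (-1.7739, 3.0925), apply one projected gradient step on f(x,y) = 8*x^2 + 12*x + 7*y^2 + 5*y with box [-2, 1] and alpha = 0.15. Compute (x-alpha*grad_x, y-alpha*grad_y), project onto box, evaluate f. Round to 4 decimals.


Step 1: Compute gradient at (-1.7739, 3.0925).
grad_x = 2*8*-1.7739 + 12 = -16.3824
grad_y = 2*7*3.0925 + 5 = 48.295
Step 2: Gradient step.
x_raw = -1.7739 - 0.15*-16.3824 = 0.6835
y_raw = 3.0925 - 0.15*48.295 = -4.1518
Step 3: Project onto [-2, 1].
x_proj = clip(0.6835) = 0.6835
y_proj = clip(-4.1518) = -2.0
Step 4: Evaluate f.
f(0.6835, -2.0) = 29.9385


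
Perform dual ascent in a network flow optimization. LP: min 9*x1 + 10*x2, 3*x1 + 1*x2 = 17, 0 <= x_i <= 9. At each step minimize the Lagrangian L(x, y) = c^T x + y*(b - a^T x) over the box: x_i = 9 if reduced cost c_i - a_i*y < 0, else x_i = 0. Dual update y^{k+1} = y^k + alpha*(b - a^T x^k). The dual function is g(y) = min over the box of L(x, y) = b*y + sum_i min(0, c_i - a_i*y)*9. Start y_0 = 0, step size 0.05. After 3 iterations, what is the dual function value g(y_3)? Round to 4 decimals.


Dual ascent for LP: min 9*x1 + 10*x2, 3*x1 + 1*x2 = 17, 0 <= x_i <= 9
Step 1: y^k = 0.0, reduced costs: (9.0, 10.0)
  x^k = (0.0, 0.0), subgradient = b - a^T x = 17.0
  y^{k+1} = 0.0 + 0.05*17.0 = 0.85
Step 2: y^k = 0.85, reduced costs: (6.45, 9.15)
  x^k = (0.0, 0.0), subgradient = b - a^T x = 17.0
  y^{k+1} = 0.85 + 0.05*17.0 = 1.7
Step 3: y^k = 1.7, reduced costs: (3.9, 8.3)
  x^k = (0.0, 0.0), subgradient = b - a^T x = 17.0
  y^{k+1} = 1.7 + 0.05*17.0 = 2.55
Dual objective at y_3 = 2.55: reduced costs (1.35, 7.45), box minimizer x = (0.0, 0.0)
g(y_3) = b*y + (c1 - a1*y)*x1 + (c2 - a2*y)*x2 = 17*2.55 + 1.35*0.0 + 7.45*0.0 = 43.35 + 0.0 + 0.0 = 43.35


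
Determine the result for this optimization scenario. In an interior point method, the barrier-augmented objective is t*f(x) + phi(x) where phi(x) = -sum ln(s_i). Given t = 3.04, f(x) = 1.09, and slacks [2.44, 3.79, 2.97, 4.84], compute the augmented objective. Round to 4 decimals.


Step 1: Compute log-barrier.
ln values: [0.892, 1.3324, 1.0886, 1.5769]
phi = -(0.892 + 1.3324 + 1.0886 + 1.5769) = -4.8898
Step 2: Compute augmented objective.
t*f(x) = 3.04*1.09 = 3.3136
Total = 3.3136 - 4.8898 = -1.5762


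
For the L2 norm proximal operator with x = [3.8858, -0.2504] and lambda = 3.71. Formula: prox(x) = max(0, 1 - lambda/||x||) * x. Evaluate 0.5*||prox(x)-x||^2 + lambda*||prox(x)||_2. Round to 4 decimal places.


Step 1: Compute ||x||.
||x|| = 3.8939
Step 2: Compute scaling factor.
scale = max(0, 1 - 3.71/3.8939) = 0.0472
Step 3: prox(x) = [0.1835, -0.0118]
||prox(x)|| = 0.1839
Step 4: Proximal objective.
0.5*||prox-x||^2 = 6.8821
lambda*||prox|| = 0.6823
Total = 7.5642


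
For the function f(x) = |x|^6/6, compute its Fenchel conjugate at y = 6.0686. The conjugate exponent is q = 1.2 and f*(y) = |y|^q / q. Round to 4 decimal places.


The conjugate exponent q satisfies 1/p + 1/q = 1.
p = 6, so q = 6/(6 - 1) = 1.2
|y|^q = 6.0686^1.2 = 8.7037
f*(6.0686) = 8.7037 / 1.2 = 7.2531


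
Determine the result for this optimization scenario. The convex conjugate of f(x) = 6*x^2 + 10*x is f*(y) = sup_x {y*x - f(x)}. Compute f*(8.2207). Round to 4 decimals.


f*(y) = sup_x {y*x - a*x^2 - b*x} = sup_x {(y-b)*x - a*x^2}
FOC: (y - b) - 2a*x = 0 => x* = (y - b)/(2a)
x* = (8.2207 - 10)/(2*6) = -0.1483
f*(8.2207) = (y-b)^2/(4a) = (8.2207 - 10)^2/(4*6)
= 3.1659/24 = 0.1319


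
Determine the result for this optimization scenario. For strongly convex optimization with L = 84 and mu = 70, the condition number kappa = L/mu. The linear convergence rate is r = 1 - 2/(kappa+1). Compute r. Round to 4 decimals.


Step 1: Compute the condition number.
kappa = L/mu = 84/70 = 1.2
Step 2: Compute the convergence rate.
r = 1 - 2/(kappa + 1) = 1 - 2*mu/(L + mu) = (L - mu)/(L + mu) = 14/154 = 0.0909


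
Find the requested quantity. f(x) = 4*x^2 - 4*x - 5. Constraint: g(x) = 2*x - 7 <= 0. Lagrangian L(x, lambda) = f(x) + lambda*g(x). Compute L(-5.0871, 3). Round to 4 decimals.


Step 1: Evaluate f(x).
f(-5.0871) = 4*(-5.0871)^2 - 4*(-5.0871) - 5 = 118.8627
Step 2: Evaluate g(x).
g(-5.0871) = 2*-5.0871 - 7 = -17.1742
Step 3: Compute Lagrangian.
L = 118.8627 + 3*-17.1742 = 67.3401


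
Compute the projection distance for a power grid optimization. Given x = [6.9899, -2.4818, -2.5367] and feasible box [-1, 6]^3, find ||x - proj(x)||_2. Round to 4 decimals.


Project each component onto [-1, 6].
clip(6.9899) = 6.0, clip(-2.4818) = -1.0, clip(-2.5367) = -1.0
Projection = [6.0, -1.0, -1.0]
Squared diffs: [0.9799, 2.1957, 2.3614]
Distance = sqrt(5.537) = 2.3531


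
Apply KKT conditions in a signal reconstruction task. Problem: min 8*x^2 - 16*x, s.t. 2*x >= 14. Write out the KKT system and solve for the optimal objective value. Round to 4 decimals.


Step 1: Try lambda = 0 (constraint inactive).
x_unc = 16/(2*8) = 1.0
Check: 2*1.0 = 2.0 < 14 -- violated!
Step 2: Constraint must be active: 2*x = 14
x* = 14/2 = 7.0
lambda = (2*8*7.0 - 16)/2 = 48.0
Step 3: Compute optimal value.
f(x*) = 8*7.0^2 - 16*7.0 = 280.0


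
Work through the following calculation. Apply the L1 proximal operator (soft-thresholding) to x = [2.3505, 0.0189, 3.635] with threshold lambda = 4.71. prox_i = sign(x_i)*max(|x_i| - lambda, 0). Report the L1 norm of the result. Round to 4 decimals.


Soft-thresholding with lambda = 4.71:
prox(2.3505) = sign(2.3505)*max(|2.3505| - 4.71, 0) = 0.0
prox(0.0189) = sign(0.0189)*max(|0.0189| - 4.71, 0) = 0.0
prox(3.635) = sign(3.635)*max(|3.635| - 4.71, 0) = 0.0
prox(x) = [0.0, 0.0, 0.0]
||prox(x)||_1 = 0.0 + 0.0 + 0.0 = 0.0


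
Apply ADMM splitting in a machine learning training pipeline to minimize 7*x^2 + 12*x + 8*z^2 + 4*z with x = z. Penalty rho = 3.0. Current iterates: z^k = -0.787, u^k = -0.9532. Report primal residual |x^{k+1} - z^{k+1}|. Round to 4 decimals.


ADMM iteration with rho = 3.0, z^k = -0.787, u^k = -0.9532
Step 1: x-update.
Minimize 7*x^2 + 12*x + (3.0/2)*(x + 0.787 - 0.9532)^2
FOC: (2*7 + 3.0)*x = -12 + 3.0*(-0.787 + 0.9532)
x^{k+1} = -0.6766
Step 2: z-update.
Minimize 8*z^2 + 4*z + (3.0/2)*(-0.6766 - z - 0.9532)^2
FOC: (2*8 + 3.0)*z = -4 + 3.0*(-0.6766 - 0.9532)
z^{k+1} = -0.4679
Step 3: u-update.
u^{k+1} = -0.9532 - 0.6766 + 0.4679 = -1.1619
Step 4: Primal residual = |-0.6766 + 0.4679| = 0.2087


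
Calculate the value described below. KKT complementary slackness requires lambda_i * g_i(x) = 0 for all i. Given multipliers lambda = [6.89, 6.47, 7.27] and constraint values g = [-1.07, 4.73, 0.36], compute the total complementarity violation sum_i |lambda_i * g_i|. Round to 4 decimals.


KKT complementary slackness check:
lambda_1 * g_1 = 6.89 * -1.07 = -7.3723
lambda_2 * g_2 = 6.47 * 4.73 = 30.6031
lambda_3 * g_3 = 7.27 * 0.36 = 2.6172
Total violation = 7.3723 + 30.6031 + 2.6172 = 40.5926


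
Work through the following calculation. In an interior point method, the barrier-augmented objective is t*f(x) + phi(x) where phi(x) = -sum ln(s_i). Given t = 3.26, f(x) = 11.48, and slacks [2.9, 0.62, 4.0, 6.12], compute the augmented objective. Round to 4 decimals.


Step 1: Compute log-barrier.
ln values: [1.0647, -0.478, 1.3863, 1.8116]
phi = -(1.0647 - 0.478 + 1.3863 + 1.8116) = -3.7845
Step 2: Compute augmented objective.
t*f(x) = 3.26*11.48 = 37.4248
Total = 37.4248 - 3.7845 = 33.6403


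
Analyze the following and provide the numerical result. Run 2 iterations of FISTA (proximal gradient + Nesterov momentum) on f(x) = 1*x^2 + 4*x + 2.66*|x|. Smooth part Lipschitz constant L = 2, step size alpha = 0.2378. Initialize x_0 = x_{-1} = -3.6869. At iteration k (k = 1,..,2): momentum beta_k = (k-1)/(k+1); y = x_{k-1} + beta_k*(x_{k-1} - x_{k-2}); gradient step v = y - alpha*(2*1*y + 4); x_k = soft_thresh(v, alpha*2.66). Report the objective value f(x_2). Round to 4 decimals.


FISTA on f(x) = 1*x^2 + 4*x + 2.66*|x|
L = 2, alpha = 0.2378
Iteration 1: beta = 0.0, y = -3.6869 + 0.0*(-3.6869 + 3.6869) = -3.6869
  grad(y) = -3.3738, v = y - alpha*grad = -2.8846
  prox(v) = soft_thresh(-2.8846, 0.6325) = -2.2521
Iteration 2: beta = 0.3333, y = -2.2521 + 0.3333*(-2.2521 + 3.6869) = -1.7738
  grad(y) = 0.4524, v = y - alpha*grad = -1.8814
  prox(v) = soft_thresh(-1.8814, 0.6325) = -1.2488
f(x_2) = 1*(-1.2488)^2 + 4*(-1.2488) + 2.66*|-1.2488| = -0.1139


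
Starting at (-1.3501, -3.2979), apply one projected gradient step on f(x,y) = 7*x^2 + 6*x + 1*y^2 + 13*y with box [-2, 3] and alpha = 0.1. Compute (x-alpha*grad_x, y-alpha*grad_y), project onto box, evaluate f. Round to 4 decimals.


Step 1: Compute gradient at (-1.3501, -3.2979).
grad_x = 2*7*-1.3501 + 6 = -12.9014
grad_y = 2*1*-3.2979 + 13 = 6.4042
Step 2: Gradient step.
x_raw = -1.3501 - 0.1*-12.9014 = -0.06
y_raw = -3.2979 - 0.1*6.4042 = -3.9383
Step 3: Project onto [-2, 3].
x_proj = clip(-0.06) = -0.06
y_proj = clip(-3.9383) = -2.0
Step 4: Evaluate f.
f(-0.06, -2.0) = -22.3346


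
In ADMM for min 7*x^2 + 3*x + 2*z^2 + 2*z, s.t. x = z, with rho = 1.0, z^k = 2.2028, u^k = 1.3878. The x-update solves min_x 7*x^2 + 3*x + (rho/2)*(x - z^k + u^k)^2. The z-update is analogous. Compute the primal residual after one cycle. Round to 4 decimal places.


ADMM iteration with rho = 1.0, z^k = 2.2028, u^k = 1.3878
Step 1: x-update.
Minimize 7*x^2 + 3*x + (1.0/2)*(x - 2.2028 + 1.3878)^2
FOC: (2*7 + 1.0)*x = -3 + 1.0*(2.2028 - 1.3878)
x^{k+1} = -0.1457
Step 2: z-update.
Minimize 2*z^2 + 2*z + (1.0/2)*(-0.1457 - z + 1.3878)^2
FOC: (2*2 + 1.0)*z = -2 + 1.0*(-0.1457 + 1.3878)
z^{k+1} = -0.1516
Step 3: u-update.
u^{k+1} = 1.3878 - 0.1457 + 0.1516 = 1.3937
Step 4: Primal residual = |-0.1457 + 0.1516| = 0.0059


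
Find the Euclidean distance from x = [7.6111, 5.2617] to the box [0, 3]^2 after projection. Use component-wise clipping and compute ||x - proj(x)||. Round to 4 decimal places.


Project each component onto [0, 3].
clip(7.6111) = 3.0, clip(5.2617) = 3.0
Projection = [3.0, 3.0]
Squared diffs: [21.2622, 5.1153]
Distance = sqrt(26.3775) = 5.1359


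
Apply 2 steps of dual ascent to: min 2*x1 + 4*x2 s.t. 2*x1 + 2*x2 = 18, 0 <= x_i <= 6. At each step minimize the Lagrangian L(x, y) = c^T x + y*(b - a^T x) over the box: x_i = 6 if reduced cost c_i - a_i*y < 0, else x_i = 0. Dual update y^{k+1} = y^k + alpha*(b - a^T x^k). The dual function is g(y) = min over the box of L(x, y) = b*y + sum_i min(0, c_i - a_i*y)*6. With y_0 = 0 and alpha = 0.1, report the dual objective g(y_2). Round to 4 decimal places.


Dual ascent for LP: min 2*x1 + 4*x2, 2*x1 + 2*x2 = 18, 0 <= x_i <= 6
Step 1: y^k = 0.0, reduced costs: (2.0, 4.0)
  x^k = (0.0, 0.0), subgradient = b - a^T x = 18.0
  y^{k+1} = 0.0 + 0.1*18.0 = 1.8
Step 2: y^k = 1.8, reduced costs: (-1.6, 0.4)
  x^k = (6.0, 0.0), subgradient = b - a^T x = 6.0
  y^{k+1} = 1.8 + 0.1*6.0 = 2.4
Dual objective at y_2 = 2.4: reduced costs (-2.8, -0.8), box minimizer x = (6.0, 6.0)
g(y_2) = b*y + (c1 - a1*y)*x1 + (c2 - a2*y)*x2 = 18*2.4 + (-2.8)*6.0 + (-0.8)*6.0 = 43.2 - 16.8 - 4.8 = 21.6


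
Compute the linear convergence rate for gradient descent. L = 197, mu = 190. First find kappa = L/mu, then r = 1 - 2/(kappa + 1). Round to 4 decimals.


Step 1: Compute the condition number.
kappa = L/mu = 197/190 = 1.0368
Step 2: Compute the convergence rate.
r = 1 - 2/(kappa + 1) = 1 - 2*mu/(L + mu) = (L - mu)/(L + mu) = 7/387 = 0.0181


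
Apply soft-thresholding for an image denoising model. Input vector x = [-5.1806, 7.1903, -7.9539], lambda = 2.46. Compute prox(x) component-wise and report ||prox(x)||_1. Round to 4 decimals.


Soft-thresholding with lambda = 2.46:
prox(-5.1806) = sign(-5.1806)*max(|-5.1806| - 2.46, 0) = -2.7206
prox(7.1903) = sign(7.1903)*max(|7.1903| - 2.46, 0) = 4.7303
prox(-7.9539) = sign(-7.9539)*max(|-7.9539| - 2.46, 0) = -5.4939
prox(x) = [-2.7206, 4.7303, -5.4939]
||prox(x)||_1 = 2.7206 + 4.7303 + 5.4939 = 12.9448


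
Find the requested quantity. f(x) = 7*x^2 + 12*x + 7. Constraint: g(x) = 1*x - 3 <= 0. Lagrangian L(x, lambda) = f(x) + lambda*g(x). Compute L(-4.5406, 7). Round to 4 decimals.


Step 1: Evaluate f(x).
f(-4.5406) = 7*(-4.5406)^2 + 12*(-4.5406) + 7 = 96.8321
Step 2: Evaluate g(x).
g(-4.5406) = 1*-4.5406 - 3 = -7.5406
Step 3: Compute Lagrangian.
L = 96.8321 + 7*-7.5406 = 44.0479


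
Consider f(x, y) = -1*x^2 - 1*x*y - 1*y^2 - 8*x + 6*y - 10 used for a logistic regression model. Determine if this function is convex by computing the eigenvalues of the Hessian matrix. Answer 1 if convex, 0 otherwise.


The Hessian of f(x,y) = -1*x^2 - 1*x*y - 1*y^2 - 8*x + 6*y - 10 is:
H = [[-2, -1], [-1, -2]]
Trace = -2 - 2 = -4
Determinant = -2*-2 - (-1)^2 = 3
Discriminant = (-4)^2 - 4*3 = 4.0
Eigenvalues: lambda_1 = -3.0, lambda_2 = -1.0
The function is not convex.

0


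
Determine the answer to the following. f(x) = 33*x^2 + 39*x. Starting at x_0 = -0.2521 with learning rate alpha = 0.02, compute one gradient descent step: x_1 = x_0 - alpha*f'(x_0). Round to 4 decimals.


We compute the gradient at x_0 and apply the update.
f'(x) = 66*x + 39
f'(-0.2521) = 66*-0.2521 + 39 = 22.3614
x_1 = -0.2521 - 0.02*22.3614 = -0.6993


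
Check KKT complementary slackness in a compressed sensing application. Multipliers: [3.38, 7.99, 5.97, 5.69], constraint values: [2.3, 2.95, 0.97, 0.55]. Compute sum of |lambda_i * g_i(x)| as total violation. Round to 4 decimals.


KKT complementary slackness check:
lambda_1 * g_1 = 3.38 * 2.3 = 7.774
lambda_2 * g_2 = 7.99 * 2.95 = 23.5705
lambda_3 * g_3 = 5.97 * 0.97 = 5.7909
lambda_4 * g_4 = 5.69 * 0.55 = 3.1295
Total violation = 7.774 + 23.5705 + 5.7909 + 3.1295 = 40.2649


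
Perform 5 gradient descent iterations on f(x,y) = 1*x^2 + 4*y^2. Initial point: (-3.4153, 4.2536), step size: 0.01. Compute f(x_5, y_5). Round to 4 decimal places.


Gradient descent on f(x,y) = 1*x^2 + 4*y^2.
Starting point: (-3.4153, 4.2536), alpha = 0.01
Step 1: grad_x = 2*1*-3.4153 = -6.8306, grad_y = 2*4*4.2536 = 34.0288
  x_1 = -3.4153 - 0.01*-6.8306 = -3.347
  y_1 = 4.2536 - 0.01*34.0288 = 3.9133
Step 2: grad_x = 2*1*-3.347 = -6.694, grad_y = 2*4*3.9133 = 31.3065
  x_2 = -3.347 - 0.01*-6.694 = -3.2801
  y_2 = 3.9133 - 0.01*31.3065 = 3.6002
Step 3: grad_x = 2*1*-3.2801 = -6.5601, grad_y = 2*4*3.6002 = 28.802
  x_3 = -3.2801 - 0.01*-6.5601 = -3.2145
  y_3 = 3.6002 - 0.01*28.802 = 3.3122
Step 4: grad_x = 2*1*-3.2145 = -6.4289, grad_y = 2*4*3.3122 = 26.4978
  x_4 = -3.2145 - 0.01*-6.4289 = -3.1502
  y_4 = 3.3122 - 0.01*26.4978 = 3.0472
Step 5: grad_x = 2*1*-3.1502 = -6.3003, grad_y = 2*4*3.0472 = 24.378
  x_5 = -3.1502 - 0.01*-6.3003 = -3.0872
  y_5 = 3.0472 - 0.01*24.378 = 2.8035
f(-3.0872, 2.8035) = 1*(-3.0872)^2 + 4*2.8035^2 = 40.9683


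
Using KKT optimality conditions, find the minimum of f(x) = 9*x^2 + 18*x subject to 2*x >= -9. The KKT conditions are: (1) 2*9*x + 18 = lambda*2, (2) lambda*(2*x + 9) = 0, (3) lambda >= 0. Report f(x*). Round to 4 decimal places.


Step 1: Try lambda = 0 (constraint inactive).
Stationarity: 2*9*x + 18 = 0
x* = -18/(2*9) = -1.0
Check constraint: 2*-1.0 = -2.0 >= -9 -- satisfied.
Step 2: Compute optimal value.
f(x*) = 9*(-1.0)^2 + 18*(-1.0) = -9.0


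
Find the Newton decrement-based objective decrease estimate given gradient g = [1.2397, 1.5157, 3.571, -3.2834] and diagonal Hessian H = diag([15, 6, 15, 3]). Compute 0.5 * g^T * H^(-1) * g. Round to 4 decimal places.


Step 1: H is diagonal, so H^(-1) * g = [0.0826, 0.2526, 0.2381, -1.0945].
Step 2: g^T H^(-1) g = sum_i g_i^2 / H_ii
  = (1.2397)^2/15 + (1.5157)^2/6 + (3.571)^2/15 + (-3.2834)^2/3
  = 0.1025 + 0.3829 + 0.8501 + 3.5936 = 4.9291
Step 3: Objective decrease = 0.5 * g^T H^(-1) g = 2.4645


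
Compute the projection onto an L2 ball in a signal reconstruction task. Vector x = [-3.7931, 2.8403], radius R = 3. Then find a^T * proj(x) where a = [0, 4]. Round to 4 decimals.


Step 1: Compute ||x|| (intermediates to 6 decimals).
||x|| = sqrt((-3.7931)^2 + 2.8403^2) = 4.738661
Step 2: Project.
Since ||x|| > R, scale = R/||x|| = 3/4.738661 = 0.63309, proj(x) = scale * x
proj(x) = [-2.401374, 1.798166]
Step 3: Dot product.
a^T * proj(x) = 0*(-2.401374) + 4*1.798166 = 7.1927


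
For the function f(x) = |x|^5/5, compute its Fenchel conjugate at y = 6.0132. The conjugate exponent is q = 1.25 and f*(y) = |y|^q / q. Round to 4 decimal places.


The conjugate exponent q satisfies 1/p + 1/q = 1.
p = 5, so q = 5/(5 - 1) = 1.25
|y|^q = 6.0132^1.25 = 9.4163
f*(6.0132) = 9.4163 / 1.25 = 7.5331


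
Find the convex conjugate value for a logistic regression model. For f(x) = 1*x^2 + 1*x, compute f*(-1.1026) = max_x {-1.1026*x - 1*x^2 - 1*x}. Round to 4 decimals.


f*(y) = sup_x {y*x - a*x^2 - b*x} = sup_x {(y-b)*x - a*x^2}
FOC: (y - b) - 2a*x = 0 => x* = (y - b)/(2a)
x* = (-1.1026 - 1)/(2*1) = -1.0513
f*(-1.1026) = (y-b)^2/(4a) = (-1.1026 - 1)^2/(4*1)
= 4.4209/4 = 1.1052


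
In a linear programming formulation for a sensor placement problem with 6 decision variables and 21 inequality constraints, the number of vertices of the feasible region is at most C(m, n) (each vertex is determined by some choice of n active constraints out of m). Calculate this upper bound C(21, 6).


Each vertex corresponds to some choice of n active constraints out of m, so the number of vertices is at most C(m, n) = m! / (n!(m-n)!).
m = 21, n = 6
Numerator: 21 * 20 * 19 * 18 * 17 * 16
Denominator: 6! = 720
C(21, 6) = 54264


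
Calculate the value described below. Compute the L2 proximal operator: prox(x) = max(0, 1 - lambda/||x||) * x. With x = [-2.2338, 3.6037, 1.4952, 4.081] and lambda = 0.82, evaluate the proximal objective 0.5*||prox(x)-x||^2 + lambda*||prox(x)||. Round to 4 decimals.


Step 1: Compute ||x||.
||x|| = 6.0718
Step 2: Compute scaling factor.
scale = max(0, 1 - 0.82/6.0718) = 0.8649
Step 3: prox(x) = [-1.9321, 3.117, 1.2933, 3.5299]
||prox(x)|| = 5.2518
Step 4: Proximal objective.
0.5*||prox-x||^2 = 0.3362
lambda*||prox|| = 4.3065
Total = 4.6427


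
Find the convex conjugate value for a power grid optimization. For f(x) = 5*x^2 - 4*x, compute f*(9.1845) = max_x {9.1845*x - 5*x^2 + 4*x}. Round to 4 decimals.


f*(y) = sup_x {y*x - a*x^2 - b*x} = sup_x {(y-b)*x - a*x^2}
FOC: (y - b) - 2a*x = 0 => x* = (y - b)/(2a)
x* = (9.1845 + 4)/(2*5) = 1.3185
f*(9.1845) = (y-b)^2/(4a) = (9.1845 + 4)^2/(4*5)
= 173.831/20 = 8.6916


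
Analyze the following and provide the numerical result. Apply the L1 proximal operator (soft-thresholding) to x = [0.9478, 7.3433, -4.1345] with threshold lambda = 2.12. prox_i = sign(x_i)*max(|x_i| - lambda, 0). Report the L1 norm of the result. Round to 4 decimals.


Soft-thresholding with lambda = 2.12:
prox(0.9478) = sign(0.9478)*max(|0.9478| - 2.12, 0) = 0.0
prox(7.3433) = sign(7.3433)*max(|7.3433| - 2.12, 0) = 5.2233
prox(-4.1345) = sign(-4.1345)*max(|-4.1345| - 2.12, 0) = -2.0145
prox(x) = [0.0, 5.2233, -2.0145]
||prox(x)||_1 = 0.0 + 5.2233 + 2.0145 = 7.2378


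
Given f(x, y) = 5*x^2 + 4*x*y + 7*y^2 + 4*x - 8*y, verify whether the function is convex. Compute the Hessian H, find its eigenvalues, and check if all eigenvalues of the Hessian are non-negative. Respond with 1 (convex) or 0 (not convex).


The Hessian of f(x,y) = 5*x^2 + 4*x*y + 7*y^2 + 4*x - 8*y is:
H = [[10, 4], [4, 14]]
Trace = 10 + 14 = 24
Determinant = 10*14 - (4)^2 = 124
Discriminant = (24)^2 - 4*124 = 80.0
Eigenvalues: lambda_1 = 7.5279, lambda_2 = 16.4721
The function is convex.

1


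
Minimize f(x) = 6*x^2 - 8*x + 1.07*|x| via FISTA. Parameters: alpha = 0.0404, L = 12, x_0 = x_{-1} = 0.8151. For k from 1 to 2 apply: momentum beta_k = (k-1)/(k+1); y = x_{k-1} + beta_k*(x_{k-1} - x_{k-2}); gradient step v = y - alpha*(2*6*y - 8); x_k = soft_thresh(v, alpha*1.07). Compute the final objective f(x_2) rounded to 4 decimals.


FISTA on f(x) = 6*x^2 - 8*x + 1.07*|x|
L = 12, alpha = 0.0404
Iteration 1: beta = 0.0, y = 0.8151 + 0.0*(0.8151 - 0.8151) = 0.8151
  grad(y) = 1.7812, v = y - alpha*grad = 0.7431
  prox(v) = soft_thresh(0.7431, 0.0432) = 0.6999
Iteration 2: beta = 0.3333, y = 0.6999 + 0.3333*(0.6999 - 0.8151) = 0.6615
  grad(y) = -0.0618, v = y - alpha*grad = 0.664
  prox(v) = soft_thresh(0.664, 0.0432) = 0.6208
f(x_2) = 6*0.6208^2 - 8*0.6208 + 1.07*|0.6208| = -1.9898


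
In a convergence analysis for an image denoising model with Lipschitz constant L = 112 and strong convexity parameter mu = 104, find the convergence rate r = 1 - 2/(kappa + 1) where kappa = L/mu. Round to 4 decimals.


Step 1: Compute the condition number.
kappa = L/mu = 112/104 = 1.0769
Step 2: Compute the convergence rate.
r = 1 - 2/(kappa + 1) = 1 - 2*mu/(L + mu) = (L - mu)/(L + mu) = 8/216 = 0.037


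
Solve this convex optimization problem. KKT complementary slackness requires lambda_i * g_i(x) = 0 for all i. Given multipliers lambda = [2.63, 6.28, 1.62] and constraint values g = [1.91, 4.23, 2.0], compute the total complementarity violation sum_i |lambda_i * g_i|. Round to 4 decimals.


KKT complementary slackness check:
lambda_1 * g_1 = 2.63 * 1.91 = 5.0233
lambda_2 * g_2 = 6.28 * 4.23 = 26.5644
lambda_3 * g_3 = 1.62 * 2.0 = 3.24
Total violation = 5.0233 + 26.5644 + 3.24 = 34.8277


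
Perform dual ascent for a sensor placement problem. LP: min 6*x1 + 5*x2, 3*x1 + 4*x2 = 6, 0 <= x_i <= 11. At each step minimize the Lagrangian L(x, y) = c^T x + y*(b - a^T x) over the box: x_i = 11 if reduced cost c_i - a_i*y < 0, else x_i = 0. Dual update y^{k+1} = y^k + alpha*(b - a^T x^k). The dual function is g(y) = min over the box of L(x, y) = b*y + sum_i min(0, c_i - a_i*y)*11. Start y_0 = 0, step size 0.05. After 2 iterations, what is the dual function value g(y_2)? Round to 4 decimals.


Dual ascent for LP: min 6*x1 + 5*x2, 3*x1 + 4*x2 = 6, 0 <= x_i <= 11
Step 1: y^k = 0.0, reduced costs: (6.0, 5.0)
  x^k = (0.0, 0.0), subgradient = b - a^T x = 6.0
  y^{k+1} = 0.0 + 0.05*6.0 = 0.3
Step 2: y^k = 0.3, reduced costs: (5.1, 3.8)
  x^k = (0.0, 0.0), subgradient = b - a^T x = 6.0
  y^{k+1} = 0.3 + 0.05*6.0 = 0.6
Dual objective at y_2 = 0.6: reduced costs (4.2, 2.6), box minimizer x = (0.0, 0.0)
g(y_2) = b*y + (c1 - a1*y)*x1 + (c2 - a2*y)*x2 = 6*0.6 + 4.2*0.0 + 2.6*0.0 = 3.6 + 0.0 + 0.0 = 3.6


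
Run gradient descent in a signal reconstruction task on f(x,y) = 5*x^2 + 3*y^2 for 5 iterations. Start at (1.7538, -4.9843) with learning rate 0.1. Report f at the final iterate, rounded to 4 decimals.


Gradient descent on f(x,y) = 5*x^2 + 3*y^2.
Starting point: (1.7538, -4.9843), alpha = 0.1
Step 1: grad_x = 2*5*1.7538 = 17.538, grad_y = 2*3*-4.9843 = -29.9058
  x_1 = 1.7538 - 0.1*17.538 = 0.0
  y_1 = -4.9843 - 0.1*-29.9058 = -1.9937
Step 2: grad_x = 2*5*0.0 = 0.0, grad_y = 2*3*-1.9937 = -11.9623
  x_2 = 0.0 - 0.1*0.0 = 0.0
  y_2 = -1.9937 - 0.1*-11.9623 = -0.7975
Step 3: grad_x = 2*5*0.0 = 0.0, grad_y = 2*3*-0.7975 = -4.7849
  x_3 = 0.0 - 0.1*0.0 = 0.0
  y_3 = -0.7975 - 0.1*-4.7849 = -0.319
Step 4: grad_x = 2*5*0.0 = 0.0, grad_y = 2*3*-0.319 = -1.914
  x_4 = 0.0 - 0.1*0.0 = 0.0
  y_4 = -0.319 - 0.1*-1.914 = -0.1276
Step 5: grad_x = 2*5*0.0 = 0.0, grad_y = 2*3*-0.1276 = -0.7656
  x_5 = 0.0 - 0.1*0.0 = 0.0
  y_5 = -0.1276 - 0.1*-0.7656 = -0.051
f(0.0, -0.051) = 5*0.0^2 + 3*(-0.051)^2 = 0.0078


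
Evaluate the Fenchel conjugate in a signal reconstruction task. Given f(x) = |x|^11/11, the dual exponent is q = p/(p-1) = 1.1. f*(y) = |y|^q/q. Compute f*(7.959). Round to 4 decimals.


The conjugate exponent q satisfies 1/p + 1/q = 1.
p = 11, so q = 11/(11 - 1) = 1.1
|y|^q = 7.959^1.1 = 9.7936
f*(7.959) = 9.7936 / 1.1 = 8.9033


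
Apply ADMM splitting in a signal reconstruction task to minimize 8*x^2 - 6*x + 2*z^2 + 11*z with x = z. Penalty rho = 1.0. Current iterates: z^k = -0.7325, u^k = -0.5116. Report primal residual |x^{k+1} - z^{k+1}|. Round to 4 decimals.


ADMM iteration with rho = 1.0, z^k = -0.7325, u^k = -0.5116
Step 1: x-update.
Minimize 8*x^2 - 6*x + (1.0/2)*(x + 0.7325 - 0.5116)^2
FOC: (2*8 + 1.0)*x = 6 + 1.0*(-0.7325 + 0.5116)
x^{k+1} = 0.3399
Step 2: z-update.
Minimize 2*z^2 + 11*z + (1.0/2)*(0.3399 - z - 0.5116)^2
FOC: (2*2 + 1.0)*z = -11 + 1.0*(0.3399 - 0.5116)
z^{k+1} = -2.2343
Step 3: u-update.
u^{k+1} = -0.5116 + 0.3399 + 2.2343 = 2.0627
Step 4: Primal residual = |0.3399 + 2.2343| = 2.5743


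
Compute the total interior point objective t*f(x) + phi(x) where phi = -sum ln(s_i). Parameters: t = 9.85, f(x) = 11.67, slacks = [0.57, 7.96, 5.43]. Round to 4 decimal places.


Step 1: Compute log-barrier.
ln values: [-0.5621, 2.0744, 1.6919]
phi = -(-0.5621 + 2.0744 + 1.6919) = -3.2042
Step 2: Compute augmented objective.
t*f(x) = 9.85*11.67 = 114.9495
Total = 114.9495 - 3.2042 = 111.7453


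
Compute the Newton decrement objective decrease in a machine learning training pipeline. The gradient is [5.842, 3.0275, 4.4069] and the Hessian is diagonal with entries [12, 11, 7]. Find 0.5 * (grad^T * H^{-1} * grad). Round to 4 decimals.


Step 1: H is diagonal, so H^(-1) * g = [0.4868, 0.2752, 0.6296].
Step 2: g^T H^(-1) g = sum_i g_i^2 / H_ii
  = (5.842)^2/12 + (3.0275)^2/11 + (4.4069)^2/7
  = 2.8441 + 0.8333 + 2.7744 = 6.4517
Step 3: Objective decrease = 0.5 * g^T H^(-1) g = 3.2259


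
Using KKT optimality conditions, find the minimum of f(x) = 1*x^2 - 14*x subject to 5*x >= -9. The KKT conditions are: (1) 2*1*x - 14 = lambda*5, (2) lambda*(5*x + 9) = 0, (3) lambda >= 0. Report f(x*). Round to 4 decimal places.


Step 1: Try lambda = 0 (constraint inactive).
Stationarity: 2*1*x - 14 = 0
x* = 14/(2*1) = 7.0
Check constraint: 5*7.0 = 35.0 >= -9 -- satisfied.
Step 2: Compute optimal value.
f(x*) = 1*7.0^2 - 14*7.0 = -49.0


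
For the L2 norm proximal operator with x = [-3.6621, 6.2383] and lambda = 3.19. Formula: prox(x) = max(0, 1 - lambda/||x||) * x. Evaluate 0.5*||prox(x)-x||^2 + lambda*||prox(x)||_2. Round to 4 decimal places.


Step 1: Compute ||x||.
||x|| = 7.2338
Step 2: Compute scaling factor.
scale = max(0, 1 - 3.19/7.2338) = 0.559
Step 3: prox(x) = [-2.0472, 3.4873]
||prox(x)|| = 4.0438
Step 4: Proximal objective.
0.5*||prox-x||^2 = 5.0881
lambda*||prox|| = 12.8997
Total = 17.9877


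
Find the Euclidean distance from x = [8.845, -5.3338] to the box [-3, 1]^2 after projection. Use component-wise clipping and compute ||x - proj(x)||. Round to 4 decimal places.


Project each component onto [-3, 1].
clip(8.845) = 1.0, clip(-5.3338) = -3.0
Projection = [1.0, -3.0]
Squared diffs: [61.544, 5.4466]
Distance = sqrt(66.9906) = 8.1848


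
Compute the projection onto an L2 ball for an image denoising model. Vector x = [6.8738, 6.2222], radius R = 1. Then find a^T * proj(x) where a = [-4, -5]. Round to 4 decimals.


Step 1: Compute ||x|| (intermediates to 6 decimals).
||x|| = sqrt(6.8738^2 + 6.2222^2) = 9.271726
Step 2: Project.
Since ||x|| > R, scale = R/||x|| = 1/9.271726 = 0.107855, proj(x) = scale * x
proj(x) = [0.741374, 0.671095]
Step 3: Dot product.
a^T * proj(x) = -4*0.741374 - 5*0.671095 = -6.321


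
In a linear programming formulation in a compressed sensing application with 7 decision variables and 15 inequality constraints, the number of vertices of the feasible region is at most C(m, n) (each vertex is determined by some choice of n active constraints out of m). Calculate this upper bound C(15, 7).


Each vertex corresponds to some choice of n active constraints out of m, so the number of vertices is at most C(m, n) = m! / (n!(m-n)!).
m = 15, n = 7
Numerator: 15 * 14 * 13 * 12 * 11 * 10 * 9
Denominator: 7! = 5040
C(15, 7) = 6435


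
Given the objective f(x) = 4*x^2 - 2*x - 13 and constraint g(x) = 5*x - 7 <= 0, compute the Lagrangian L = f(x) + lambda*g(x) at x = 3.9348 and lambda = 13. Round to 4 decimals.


Step 1: Evaluate f(x).
f(3.9348) = 4*3.9348^2 - 2*3.9348 - 13 = 41.061
Step 2: Evaluate g(x).
g(3.9348) = 5*3.9348 - 7 = 12.674
Step 3: Compute Lagrangian.
L = 41.061 + 13*12.674 = 205.823


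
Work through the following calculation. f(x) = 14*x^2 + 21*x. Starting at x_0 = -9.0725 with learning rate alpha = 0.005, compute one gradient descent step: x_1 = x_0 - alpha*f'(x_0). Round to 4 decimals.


We compute the gradient at x_0 and apply the update.
f'(x) = 28*x + 21
f'(-9.0725) = 28*-9.0725 + 21 = -233.03
x_1 = -9.0725 - 0.005*-233.03 = -7.9074


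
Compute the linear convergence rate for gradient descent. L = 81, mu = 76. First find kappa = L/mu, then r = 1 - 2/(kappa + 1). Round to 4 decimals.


Step 1: Compute the condition number.
kappa = L/mu = 81/76 = 1.0658
Step 2: Compute the convergence rate.
r = 1 - 2/(kappa + 1) = 1 - 2*mu/(L + mu) = (L - mu)/(L + mu) = 5/157 = 0.0318


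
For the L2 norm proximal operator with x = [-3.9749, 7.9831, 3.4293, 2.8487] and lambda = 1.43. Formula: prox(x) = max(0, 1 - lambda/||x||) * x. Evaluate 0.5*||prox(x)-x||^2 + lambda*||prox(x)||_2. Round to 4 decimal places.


Step 1: Compute ||x||.
||x|| = 9.9702
Step 2: Compute scaling factor.
scale = max(0, 1 - 1.43/9.9702) = 0.8566
Step 3: prox(x) = [-3.4048, 6.8381, 2.9374, 2.4401]
||prox(x)|| = 8.5402
Step 4: Proximal objective.
0.5*||prox-x||^2 = 1.0225
lambda*||prox|| = 12.2125
Total = 13.2349


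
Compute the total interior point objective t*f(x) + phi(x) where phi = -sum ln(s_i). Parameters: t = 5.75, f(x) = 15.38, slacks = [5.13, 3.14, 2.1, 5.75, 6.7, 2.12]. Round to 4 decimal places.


Step 1: Compute log-barrier.
ln values: [1.6351, 1.1442, 0.7419, 1.7492, 1.9021, 0.7514]
phi = -(1.6351 + 1.1442 + 0.7419 + 1.7492 + 1.9021 + 0.7514) = -7.924
Step 2: Compute augmented objective.
t*f(x) = 5.75*15.38 = 88.435
Total = 88.435 - 7.924 = 80.511


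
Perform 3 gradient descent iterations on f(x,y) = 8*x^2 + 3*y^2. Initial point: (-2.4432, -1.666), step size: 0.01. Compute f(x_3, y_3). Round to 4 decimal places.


Gradient descent on f(x,y) = 8*x^2 + 3*y^2.
Starting point: (-2.4432, -1.666), alpha = 0.01
Step 1: grad_x = 2*8*-2.4432 = -39.0912, grad_y = 2*3*-1.666 = -9.996
  x_1 = -2.4432 - 0.01*-39.0912 = -2.0523
  y_1 = -1.666 - 0.01*-9.996 = -1.566
Step 2: grad_x = 2*8*-2.0523 = -32.8366, grad_y = 2*3*-1.566 = -9.3962
  x_2 = -2.0523 - 0.01*-32.8366 = -1.7239
  y_2 = -1.566 - 0.01*-9.3962 = -1.4721
Step 3: grad_x = 2*8*-1.7239 = -27.5828, grad_y = 2*3*-1.4721 = -8.8325
  x_3 = -1.7239 - 0.01*-27.5828 = -1.4481
  y_3 = -1.4721 - 0.01*-8.8325 = -1.3838
f(-1.4481, -1.3838) = 8*(-1.4481)^2 + 3*(-1.3838)^2 = 22.5201


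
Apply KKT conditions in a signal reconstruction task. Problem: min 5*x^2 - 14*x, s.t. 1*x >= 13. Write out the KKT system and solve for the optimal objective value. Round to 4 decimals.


Step 1: Try lambda = 0 (constraint inactive).
x_unc = 14/(2*5) = 1.4
Check: 1*1.4 = 1.4 < 13 -- violated!
Step 2: Constraint must be active: 1*x = 13
x* = 13/1 = 13.0
lambda = (2*5*13.0 - 14)/1 = 116.0
Step 3: Compute optimal value.
f(x*) = 5*13.0^2 - 14*13.0 = 663.0


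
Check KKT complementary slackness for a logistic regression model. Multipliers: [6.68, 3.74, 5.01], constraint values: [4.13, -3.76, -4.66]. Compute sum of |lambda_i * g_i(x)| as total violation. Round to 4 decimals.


KKT complementary slackness check:
lambda_1 * g_1 = 6.68 * 4.13 = 27.5884
lambda_2 * g_2 = 3.74 * -3.76 = -14.0624
lambda_3 * g_3 = 5.01 * -4.66 = -23.3466
Total violation = 27.5884 + 14.0624 + 23.3466 = 64.9974


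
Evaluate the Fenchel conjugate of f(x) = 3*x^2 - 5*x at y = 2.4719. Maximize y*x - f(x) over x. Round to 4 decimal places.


f*(y) = sup_x {y*x - a*x^2 - b*x} = sup_x {(y-b)*x - a*x^2}
FOC: (y - b) - 2a*x = 0 => x* = (y - b)/(2a)
x* = (2.4719 + 5)/(2*3) = 1.2453
f*(2.4719) = (y-b)^2/(4a) = (2.4719 + 5)^2/(4*3)
= 55.8293/12 = 4.6524


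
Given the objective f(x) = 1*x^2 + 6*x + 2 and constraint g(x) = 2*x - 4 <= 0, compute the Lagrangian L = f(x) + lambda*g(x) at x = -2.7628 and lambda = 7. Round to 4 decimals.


Step 1: Evaluate f(x).
f(-2.7628) = 1*(-2.7628)^2 + 6*(-2.7628) + 2 = -6.9437
Step 2: Evaluate g(x).
g(-2.7628) = 2*-2.7628 - 4 = -9.5256
Step 3: Compute Lagrangian.
L = -6.9437 + 7*-9.5256 = -73.6229


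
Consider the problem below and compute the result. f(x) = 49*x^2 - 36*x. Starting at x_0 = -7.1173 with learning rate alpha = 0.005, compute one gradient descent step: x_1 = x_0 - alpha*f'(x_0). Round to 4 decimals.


We compute the gradient at x_0 and apply the update.
f'(x) = 98*x - 36
f'(-7.1173) = 98*-7.1173 - 36 = -733.4954
x_1 = -7.1173 - 0.005*-733.4954 = -3.4498


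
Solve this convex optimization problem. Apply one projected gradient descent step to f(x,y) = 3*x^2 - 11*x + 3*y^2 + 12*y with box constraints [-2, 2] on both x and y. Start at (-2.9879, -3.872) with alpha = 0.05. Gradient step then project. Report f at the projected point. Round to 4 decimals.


Step 1: Compute gradient at (-2.9879, -3.872).
grad_x = 2*3*-2.9879 - 11 = -28.9274
grad_y = 2*3*-3.872 + 12 = -11.232
Step 2: Gradient step.
x_raw = -2.9879 - 0.05*-28.9274 = -1.5415
y_raw = -3.872 - 0.05*-11.232 = -3.3104
Step 3: Project onto [-2, 2].
x_proj = clip(-1.5415) = -1.5415
y_proj = clip(-3.3104) = -2.0
Step 4: Evaluate f.
f(-1.5415, -2.0) = 12.0858


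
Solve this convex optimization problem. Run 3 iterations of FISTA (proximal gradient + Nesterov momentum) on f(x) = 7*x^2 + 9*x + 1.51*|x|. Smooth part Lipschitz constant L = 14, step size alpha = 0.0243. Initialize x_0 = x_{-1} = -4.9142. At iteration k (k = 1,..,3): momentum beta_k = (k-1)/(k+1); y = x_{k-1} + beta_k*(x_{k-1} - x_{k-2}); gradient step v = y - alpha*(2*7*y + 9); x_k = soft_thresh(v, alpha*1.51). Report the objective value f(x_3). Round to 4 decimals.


FISTA on f(x) = 7*x^2 + 9*x + 1.51*|x|
L = 14, alpha = 0.0243
Iteration 1: beta = 0.0, y = -4.9142 + 0.0*(-4.9142 + 4.9142) = -4.9142
  grad(y) = -59.7988, v = y - alpha*grad = -3.4611
  prox(v) = soft_thresh(-3.4611, 0.0367) = -3.4244
Iteration 2: beta = 0.3333, y = -3.4244 + 0.3333*(-3.4244 + 4.9142) = -2.9278
  grad(y) = -31.9891, v = y - alpha*grad = -2.1505
  prox(v) = soft_thresh(-2.1505, 0.0367) = -2.1138
Iteration 3: beta = 0.5, y = -2.1138 + 0.5*(-2.1138 + 3.4244) = -1.4585
  grad(y) = -11.4183, v = y - alpha*grad = -1.181
  prox(v) = soft_thresh(-1.181, 0.0367) = -1.1443
f(x_3) = 7*(-1.1443)^2 + 9*(-1.1443) + 1.51*|-1.1443| = 0.5951


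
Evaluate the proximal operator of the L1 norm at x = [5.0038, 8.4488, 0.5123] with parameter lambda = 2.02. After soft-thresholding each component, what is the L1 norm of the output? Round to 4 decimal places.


Soft-thresholding with lambda = 2.02:
prox(5.0038) = sign(5.0038)*max(|5.0038| - 2.02, 0) = 2.9838
prox(8.4488) = sign(8.4488)*max(|8.4488| - 2.02, 0) = 6.4288
prox(0.5123) = sign(0.5123)*max(|0.5123| - 2.02, 0) = 0.0
prox(x) = [2.9838, 6.4288, 0.0]
||prox(x)||_1 = 2.9838 + 6.4288 + 0.0 = 9.4126


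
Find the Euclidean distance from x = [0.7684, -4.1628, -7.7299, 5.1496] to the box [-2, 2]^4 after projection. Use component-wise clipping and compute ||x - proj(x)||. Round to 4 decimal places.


Project each component onto [-2, 2].
clip(0.7684) = 0.7684, clip(-4.1628) = -2.0, clip(-7.7299) = -2.0, clip(5.1496) = 2.0
Projection = [0.7684, -2.0, -2.0, 2.0]
Squared diffs: [0.0, 4.6777, 32.8318, 9.92]
Distance = sqrt(47.4295) = 6.8869


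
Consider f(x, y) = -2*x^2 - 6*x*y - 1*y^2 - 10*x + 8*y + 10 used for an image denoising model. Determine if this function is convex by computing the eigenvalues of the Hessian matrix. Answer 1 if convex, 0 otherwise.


The Hessian of f(x,y) = -2*x^2 - 6*x*y - 1*y^2 - 10*x + 8*y + 10 is:
H = [[-4, -6], [-6, -2]]
Trace = -4 - 2 = -6
Determinant = -4*-2 - (-6)^2 = -28
Discriminant = (-6)^2 - 4*-28 = 148.0
Eigenvalues: lambda_1 = -9.0828, lambda_2 = 3.0828
The function is not convex.

0


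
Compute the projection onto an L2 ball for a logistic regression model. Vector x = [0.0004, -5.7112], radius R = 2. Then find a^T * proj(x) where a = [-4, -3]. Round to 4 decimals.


Step 1: Compute ||x|| (intermediates to 6 decimals).
||x|| = sqrt(0.0004^2 + (-5.7112)^2) = 5.7112
Step 2: Project.
Since ||x|| > R, scale = R/||x|| = 2/5.7112 = 0.350189, proj(x) = scale * x
proj(x) = [0.00014, -1.999999]
Step 3: Dot product.
a^T * proj(x) = -4*0.00014 - 3*(-1.999999) = 5.9994


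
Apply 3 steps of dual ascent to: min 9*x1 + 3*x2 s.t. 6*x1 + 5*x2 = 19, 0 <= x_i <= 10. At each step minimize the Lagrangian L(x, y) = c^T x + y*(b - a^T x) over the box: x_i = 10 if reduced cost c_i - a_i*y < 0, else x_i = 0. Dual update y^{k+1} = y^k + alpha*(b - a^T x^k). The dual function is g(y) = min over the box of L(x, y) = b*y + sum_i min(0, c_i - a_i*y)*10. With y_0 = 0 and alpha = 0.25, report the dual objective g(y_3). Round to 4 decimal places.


Dual ascent for LP: min 9*x1 + 3*x2, 6*x1 + 5*x2 = 19, 0 <= x_i <= 10
Step 1: y^k = 0.0, reduced costs: (9.0, 3.0)
  x^k = (0.0, 0.0), subgradient = b - a^T x = 19.0
  y^{k+1} = 0.0 + 0.25*19.0 = 4.75
Step 2: y^k = 4.75, reduced costs: (-19.5, -20.75)
  x^k = (10.0, 10.0), subgradient = b - a^T x = -91.0
  y^{k+1} = 4.75 + 0.25*-91.0 = -18.0
Step 3: y^k = -18.0, reduced costs: (117.0, 93.0)
  x^k = (0.0, 0.0), subgradient = b - a^T x = 19.0
  y^{k+1} = -18.0 + 0.25*19.0 = -13.25
Dual objective at y_3 = -13.25: reduced costs (88.5, 69.25), box minimizer x = (0.0, 0.0)
g(y_3) = b*y + (c1 - a1*y)*x1 + (c2 - a2*y)*x2 = 19*(-13.25) + 88.5*0.0 + 69.25*0.0 = -251.75 + 0.0 + 0.0 = -251.75


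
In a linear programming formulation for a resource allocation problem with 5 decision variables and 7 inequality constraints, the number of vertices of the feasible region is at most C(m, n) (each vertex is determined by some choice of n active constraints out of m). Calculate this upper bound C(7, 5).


Each vertex corresponds to some choice of n active constraints out of m, so the number of vertices is at most C(m, n) = m! / (n!(m-n)!).
m = 7, n = 5
Numerator: 7 * 6 * 5 * 4 * 3
Denominator: 5! = 120
C(7, 5) = 21


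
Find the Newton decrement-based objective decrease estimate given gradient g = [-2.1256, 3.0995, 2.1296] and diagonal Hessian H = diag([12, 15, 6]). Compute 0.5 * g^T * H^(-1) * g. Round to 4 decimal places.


Step 1: H is diagonal, so H^(-1) * g = [-0.1771, 0.2066, 0.3549].
Step 2: g^T H^(-1) g = sum_i g_i^2 / H_ii
  = (-2.1256)^2/12 + (3.0995)^2/15 + (2.1296)^2/6
  = 0.3765 + 0.6405 + 0.7559 = 1.7728
Step 3: Objective decrease = 0.5 * g^T H^(-1) g = 0.8864


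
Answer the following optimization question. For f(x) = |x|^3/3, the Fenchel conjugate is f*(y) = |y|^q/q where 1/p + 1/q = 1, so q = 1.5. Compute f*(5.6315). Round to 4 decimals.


The conjugate exponent q satisfies 1/p + 1/q = 1.
p = 3, so q = 3/(3 - 1) = 1.5
|y|^q = 5.6315^1.5 = 13.364
f*(5.6315) = 13.364 / 1.5 = 8.9093


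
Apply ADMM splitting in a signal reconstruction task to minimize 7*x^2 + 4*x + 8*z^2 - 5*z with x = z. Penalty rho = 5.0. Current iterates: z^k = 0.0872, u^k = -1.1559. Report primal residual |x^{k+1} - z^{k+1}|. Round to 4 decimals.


ADMM iteration with rho = 5.0, z^k = 0.0872, u^k = -1.1559
Step 1: x-update.
Minimize 7*x^2 + 4*x + (5.0/2)*(x - 0.0872 - 1.1559)^2
FOC: (2*7 + 5.0)*x = -4 + 5.0*(0.0872 + 1.1559)
x^{k+1} = 0.1166
Step 2: z-update.
Minimize 8*z^2 - 5*z + (5.0/2)*(0.1166 - z - 1.1559)^2
FOC: (2*8 + 5.0)*z = 5 + 5.0*(0.1166 - 1.1559)
z^{k+1} = -0.0094
Step 3: u-update.
u^{k+1} = -1.1559 + 0.1166 + 0.0094 = -1.0299
Step 4: Primal residual = |0.1166 + 0.0094| = 0.126


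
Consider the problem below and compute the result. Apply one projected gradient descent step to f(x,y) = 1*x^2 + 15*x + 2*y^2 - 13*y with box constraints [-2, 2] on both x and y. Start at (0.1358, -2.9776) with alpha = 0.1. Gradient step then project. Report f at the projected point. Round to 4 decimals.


Step 1: Compute gradient at (0.1358, -2.9776).
grad_x = 2*1*0.1358 + 15 = 15.2716
grad_y = 2*2*-2.9776 - 13 = -24.9104
Step 2: Gradient step.
x_raw = 0.1358 - 0.1*15.2716 = -1.3914
y_raw = -2.9776 - 0.1*-24.9104 = -0.4866
Step 3: Project onto [-2, 2].
x_proj = clip(-1.3914) = -1.3914
y_proj = clip(-0.4866) = -0.4866
Step 4: Evaluate f.
f(-1.3914, -0.4866) = -12.1358


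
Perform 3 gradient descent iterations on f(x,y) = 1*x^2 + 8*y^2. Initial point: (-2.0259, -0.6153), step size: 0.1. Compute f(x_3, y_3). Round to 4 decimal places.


Gradient descent on f(x,y) = 1*x^2 + 8*y^2.
Starting point: (-2.0259, -0.6153), alpha = 0.1
Step 1: grad_x = 2*1*-2.0259 = -4.0518, grad_y = 2*8*-0.6153 = -9.8448
  x_1 = -2.0259 - 0.1*-4.0518 = -1.6207
  y_1 = -0.6153 - 0.1*-9.8448 = 0.3692
Step 2: grad_x = 2*1*-1.6207 = -3.2414, grad_y = 2*8*0.3692 = 5.9069
  x_2 = -1.6207 - 0.1*-3.2414 = -1.2966
  y_2 = 0.3692 - 0.1*5.9069 = -0.2215
Step 3: grad_x = 2*1*-1.2966 = -2.5932, grad_y = 2*8*-0.2215 = -3.5441
  x_3 = -1.2966 - 0.1*-2.5932 = -1.0373
  y_3 = -0.2215 - 0.1*-3.5441 = 0.1329
f(-1.0373, 0.1329) = 1*(-1.0373)^2 + 8*0.1329^2 = 1.2172
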